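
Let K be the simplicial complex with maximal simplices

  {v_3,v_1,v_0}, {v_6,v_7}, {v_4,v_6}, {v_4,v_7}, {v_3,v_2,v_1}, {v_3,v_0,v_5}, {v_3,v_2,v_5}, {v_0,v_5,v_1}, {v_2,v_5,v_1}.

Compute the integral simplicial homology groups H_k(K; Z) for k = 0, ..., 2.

H_0 = Z^2,  H_1 = Z,  H_2 = Z.

Take the total order v_0 < v_1 < v_2 < v_3 < v_4 < v_5 < v_6 < v_7 on the vertex set. Then K (dimension 2) consists of the simplices:

  0-simplices (8): [v_0], [v_1], [v_2], [v_3], [v_4], [v_5], [v_6], [v_7]
  1-simplices (12): [v_0,v_1], [v_0,v_3], [v_0,v_5], [v_1,v_2], [v_1,v_3], [v_1,v_5], [v_2,v_3], [v_2,v_5], [v_3,v_5], [v_4,v_6], [v_4,v_7], [v_6,v_7]
  2-simplices (6): [v_0,v_1,v_3], [v_0,v_1,v_5], [v_0,v_3,v_5], [v_1,v_2,v_3], [v_1,v_2,v_5], [v_2,v_3,v_5]

giving chain groups C_0 ≅ Z^8, C_1 ≅ Z^12, C_2 ≅ Z^6.

Boundary ∂_1: C_1 → C_0 maps an edge to its endpoints' difference, ∂[p,q] = q − p.
The resulting 8×12 matrix has rank 6, and its Smith normal form has invariant factors (1,1,1,1,1,1).

∂_2: C_2 → C_1 maps a triangle to the signed sum of its edges. For instance
  ∂[v_1,v_2,v_3] = [v_2,v_3] − [v_1,v_3] + [v_1,v_2],
  ∂[v_0,v_1,v_3] = [v_1,v_3] − [v_0,v_3] + [v_0,v_1].
The resulting 12×6 matrix has rank 5, and its Smith normal form has invariant factors (1,1,1,1,1).

From H_k ≅ ker(∂_k) / im(∂_{k+1}) we obtain:

  H_0: rank C_0 − rank ∂_1 = 8 − 6 = 2, and the invariant factors of ∂_1 are all 1, so H_0 = Z^2.
  H_1: rank ker ∂_1 − rank ∂_2 = (12 − 6) − 5 = 1, and the invariant factors of ∂_2 are all 1, so H_1 = Z.
  H_2: rank ker ∂_2 − rank ∂_3 = (6 − 5) − 0 = 1, and there is no ∂_3, so H_2 = Z.

As a check, the Euler characteristic is 8 − 12 + 6 = 2, which agrees with 2 − 1 + 1 = 2.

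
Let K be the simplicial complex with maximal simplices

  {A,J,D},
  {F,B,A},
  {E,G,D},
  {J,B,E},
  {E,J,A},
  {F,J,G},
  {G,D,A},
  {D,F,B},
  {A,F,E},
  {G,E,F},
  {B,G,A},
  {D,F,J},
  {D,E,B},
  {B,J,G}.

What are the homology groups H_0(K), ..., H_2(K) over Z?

Fix the vertex order A < B < D < E < F < G < J and write every simplex with vertices in increasing order. Then dim K = 2 and the simplices of K are:

  0-simplices (7): A, B, D, E, F, G, J
  1-simplices (21): AB, AD, AE, AF, AG, AJ, BD, BE, BF, BG, BJ, DE, DF, DG, DJ, EF, EG, EJ, FG, FJ, GJ
  2-simplices (14): ABF, ABG, ADG, ADJ, AEF, AEJ, BDE, BDF, BEJ, BGJ, DEG, DFJ, EFG, FGJ

giving chain groups C_0 ≅ Z^7, C_1 ≅ Z^21, C_2 ≅ Z^14.

∂_1: C_1 → C_0 maps an edge to its endpoints' difference, ∂[p,q] = q − p. For instance
  ∂FG = G − F.
This gives a 7×21 integer matrix of rank 6; reducing to Smith normal form yields diagonal entries (1,1,1,1,1,1).

∂_2: C_2 → C_1 acts by ∂[p,q,r] = [q,r] − [p,r] + [p,q]. For instance
  ∂ABF = BF − AF + AB,
  ∂DEG = EG − DG + DE.
This gives a 21×14 integer matrix of rank 13; reducing to Smith normal form yields diagonal entries (1,1,1,1,1,1,1,1,1,1,1,1,1).

From H_k ≅ ker(∂_k) / im(∂_{k+1}) we obtain:

  H_0: rank C_0 − rank ∂_1 = 7 − 6 = 1, and the invariant factors of ∂_1 are all 1, so H_0 = Z.
  H_1: rank ker ∂_1 − rank ∂_2 = (21 − 6) − 13 = 2, and the invariant factors of ∂_2 are all 1, so H_1 = Z^2.
  H_2: rank ker ∂_2 − rank ∂_3 = (14 − 13) − 0 = 1, and there is no ∂_3, so H_2 = Z.

As a check, the Euler characteristic is 7 − 21 + 14 = 0, which agrees with 1 − 2 + 1 = 0.

H_0 = Z,  H_1 = Z^2,  H_2 = Z.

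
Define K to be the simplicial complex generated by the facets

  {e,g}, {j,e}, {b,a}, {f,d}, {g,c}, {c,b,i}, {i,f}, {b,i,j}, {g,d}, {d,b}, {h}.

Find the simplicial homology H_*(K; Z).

H_0 ≅ Z^2,  H_1 ≅ Z^3,  H_2 = 0.

K has 10 vertices, 13 edges, 2 triangles.
rank ∂_0 = 0, rank ∂_1 = 8 ⇒ b_0 = 10 − 0 − 8 = 2; all invariant factors of ∂_1 are 1 so no torsion. So H_0 ≅ Z^2.
rank ∂_1 = 8, rank ∂_2 = 2 ⇒ b_1 = 13 − 8 − 2 = 3; all invariant factors of ∂_2 are 1 so no torsion. So H_1 ≅ Z^3.
rank ∂_2 = 2, rank ∂_3 = 0 ⇒ b_2 = 2 − 2 − 0 = 0. So H_2 ≅ 0.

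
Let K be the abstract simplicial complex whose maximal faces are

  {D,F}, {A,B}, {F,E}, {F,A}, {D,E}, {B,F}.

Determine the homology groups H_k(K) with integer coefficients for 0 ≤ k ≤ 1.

H_0 = Z,  H_1 = Z^2.

Take the total order A < B < D < E < F on the vertex set. Then K (dimension 1) consists of the simplices:

  0-simplices (5): A, B, D, E, F
  1-simplices (6): AB, AF, BF, DE, DF, EF

Hence C_0 ≅ Z^5, C_1 ≅ Z^6.

Boundary ∂_1: C_1 → C_0 maps an edge to its endpoints' difference, ∂[p,q] = q − p. For instance
  ∂BF = F − B.
The resulting 5×6 matrix has rank 4, and its Smith normal form has invariant factors (1,1,1,1).

Reading off H_k = ker ∂_k / im ∂_{k+1}:

  H_0: rank C_0 − rank ∂_1 = 5 − 4 = 1, and the invariant factors of ∂_1 are all 1, so H_0 = Z.
  H_1: rank ker ∂_1 − rank ∂_2 = (6 − 4) − 0 = 2, and there is no ∂_2, so H_1 = Z^2.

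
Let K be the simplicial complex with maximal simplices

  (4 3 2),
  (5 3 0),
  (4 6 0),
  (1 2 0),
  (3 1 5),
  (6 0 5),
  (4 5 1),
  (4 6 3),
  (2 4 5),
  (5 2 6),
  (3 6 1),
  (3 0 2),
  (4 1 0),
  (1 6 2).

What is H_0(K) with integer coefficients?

H_0 ≅ Z.

We work with the vertex ordering 0 < 1 < 2 < 3 < 4 < 5 < 6. The simplices of K, each written with vertices in increasing order, are:

  0-simplices (7): [0], [1], [2], [3], [4], [5], [6]
  1-simplices (21): [0,1], [0,2], [0,3], [0,4], [0,5], [0,6], [1,2], [1,3], [1,4], [1,5], [1,6], [2,3], [2,4], [2,5], [2,6], [3,4], [3,5], [3,6], [4,5], [4,6], [5,6]
  2-simplices (14): [0,1,2], [0,1,4], [0,2,3], [0,3,5], [0,4,6], [0,5,6], [1,2,6], [1,3,5], [1,3,6], [1,4,5], [2,3,4], [2,4,5], [2,5,6], [3,4,6]

so the chain groups are C_0 ≅ Z^7, C_1 ≅ Z^21, C_2 ≅ Z^14.

Boundary ∂_1: C_1 → C_0 is given by ∂[p,q] = [q] − [p].
The 7×21 boundary matrix has rank 6 and Smith normal form diag(1,1,1,1,1,1).

Boundary ∂_2: C_2 → C_1 sends each 2-simplex [p,q,r] to [q,r] − [p,r] + [p,q]. For instance
  ∂[1,2,6] = [2,6] − [1,6] + [1,2],
  ∂[1,4,5] = [4,5] − [1,5] + [1,4].
As a 21×14 matrix over Z this has rank 13, with invariant factors (1,1,1,1,1,1,1,1,1,1,1,1,1).

Now H_k = ker ∂_k / im ∂_{k+1}, so:

  H_0: rank C_0 − rank ∂_1 = 7 − 6 = 1, and the invariant factors of ∂_1 are all 1, so H_0 = Z.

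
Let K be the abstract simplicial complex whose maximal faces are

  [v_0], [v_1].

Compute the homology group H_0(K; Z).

H_0 = Z^2.

K has 2 vertices.
rank ∂_0 = 0, rank ∂_1 = 0 ⇒ b_0 = 2 − 0 − 0 = 2. So H_0 = Z^2.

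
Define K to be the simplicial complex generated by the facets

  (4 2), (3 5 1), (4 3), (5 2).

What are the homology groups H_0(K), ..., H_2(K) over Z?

H_0 = Z,  H_1 = Z,  H_2 = 0.

Fix the vertex order 1 < 2 < 3 < 4 < 5 and write every simplex with vertices in increasing order. Then dim K = 2 and the simplices of K are:

  0-simplices (5): [1], [2], [3], [4], [5]
  1-simplices (6): [1,3], [1,5], [2,4], [2,5], [3,4], [3,5]
  2-simplices (1): [1,3,5]

Hence C_0 ≅ Z^5, C_1 ≅ Z^6, C_2 ≅ Z^1.

∂_1: C_1 → C_0 sends each edge [p,q] (with p < q) to q − p. For instance
  ∂[2,4] = [4] − [2].
This gives a 5×6 integer matrix of rank 4; reducing to Smith normal form yields diagonal entries (1,1,1,1).

∂_2: C_2 → C_1 sends each 2-simplex [p,q,r] to [q,r] − [p,r] + [p,q]. For instance
  ∂[1,3,5] = [3,5] − [1,5] + [1,3].
The 6×1 boundary matrix has rank 1 and Smith normal form diag(1).

Computing H_k = (kernel of ∂_k) / (image of ∂_{k+1}):

  H_0: rank C_0 − rank ∂_1 = 5 − 4 = 1, and the invariant factors of ∂_1 are all 1, so H_0 = Z.
  H_1: rank ker ∂_1 − rank ∂_2 = (6 − 4) − 1 = 1, and the invariant factors of ∂_2 are all 1, so H_1 = Z.
  H_2: rank ker ∂_2 − rank ∂_3 = (1 − 1) − 0 = 0, and there is no ∂_3, so H_2 = 0.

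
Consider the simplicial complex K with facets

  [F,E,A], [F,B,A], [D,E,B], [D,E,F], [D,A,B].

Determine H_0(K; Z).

H_0 ≅ Z.

Order the vertices as A < B < D < E < F. Listing each simplex with vertices in this order, K has dimension 2 with simplices:

  0-simplices (5): A, B, D, E, F
  1-simplices (10): AB, AD, AE, AF, BD, BE, BF, DE, DF, EF
  2-simplices (5): ABD, ABF, AEF, BDE, DEF

Hence C_0 ≅ Z^5, C_1 ≅ Z^10, C_2 ≅ Z^5.

The boundary map ∂_1: C_1 → C_0 sends each edge [p,q] (with p < q) to q − p.
This gives a 5×10 integer matrix of rank 4; reducing to Smith normal form yields diagonal entries (1,1,1,1).

∂_2: C_2 → C_1 sends each 2-simplex [p,q,r] to [q,r] − [p,r] + [p,q]. For instance
  ∂BDE = DE − BE + BD,
  ∂AEF = EF − AF + AE.
This gives a 10×5 integer matrix of rank 5; reducing to Smith normal form yields diagonal entries (1,1,1,1,1).

Computing H_k = (kernel of ∂_k) / (image of ∂_{k+1}):

  H_0: rank C_0 − rank ∂_1 = 5 − 4 = 1, and the invariant factors of ∂_1 are all 1, so H_0 ≅ Z.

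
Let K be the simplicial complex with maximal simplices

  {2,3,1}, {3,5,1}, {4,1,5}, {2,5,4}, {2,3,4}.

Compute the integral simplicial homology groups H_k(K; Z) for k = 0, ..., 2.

H_0 ≅ Z,  H_1 ≅ Z,  H_2 = 0.

K has 5 vertices, 10 edges, 5 triangles.
rank ∂_0 = 0, rank ∂_1 = 4 ⇒ b_0 = 5 − 0 − 4 = 1; all invariant factors of ∂_1 are 1 so no torsion. So H_0 = Z.
rank ∂_1 = 4, rank ∂_2 = 5 ⇒ b_1 = 10 − 4 − 5 = 1; all invariant factors of ∂_2 are 1 so no torsion. So H_1 = Z.
rank ∂_2 = 5, rank ∂_3 = 0 ⇒ b_2 = 5 − 5 − 0 = 0. So H_2 = 0.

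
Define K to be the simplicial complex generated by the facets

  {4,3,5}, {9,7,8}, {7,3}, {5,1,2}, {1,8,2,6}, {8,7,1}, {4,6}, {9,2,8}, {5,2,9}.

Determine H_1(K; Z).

Fix the vertex order 1 < 2 < 3 < 4 < 5 < 6 < 7 < 8 < 9 and write every simplex with vertices in increasing order. Then dim K = 3 and the simplices of K are:

  0-simplices (9): [1], [2], [3], [4], [5], [6], [7], [8], [9]
  1-simplices (19): [1,2], [1,5], [1,6], [1,7], [1,8], [2,5], [2,6], [2,8], [2,9], [3,4], [3,5], [3,7], [4,5], [4,6], [5,9], [6,8], [7,8], [7,9], [8,9]
  2-simplices (10): [1,2,5], [1,2,6], [1,2,8], [1,6,8], [1,7,8], [2,5,9], [2,6,8], [2,8,9], [3,4,5], [7,8,9]
  3-simplices (1): [1,2,6,8]

Hence C_0 ≅ Z^9, C_1 ≅ Z^19, C_2 ≅ Z^10, C_3 ≅ Z^1.

∂_1: C_1 → C_0 is given by ∂[p,q] = [q] − [p]. For instance
  ∂[4,6] = [6] − [4].
This gives a 9×19 integer matrix of rank 8; reducing to Smith normal form yields diagonal entries (1,1,1,1,1,1,1,1).

∂_2: C_2 → C_1 maps a triangle to the signed sum of its edges. For instance
  ∂[2,5,9] = [5,9] − [2,9] + [2,5],
  ∂[2,6,8] = [6,8] − [2,8] + [2,6].
As a 19×10 matrix over Z this has rank 9, with invariant factors (1,1,1,1,1,1,1,1,1).

The boundary map ∂_3: C_3 → C_2 sends each 3-simplex σ to the alternating sum Σ_i (−1)^i (σ with its i-th vertex removed). For instance
  ∂[1,2,6,8] = [2,6,8] − [1,6,8] + [1,2,8] − [1,2,6].
The 10×1 boundary matrix has rank 1 and Smith normal form diag(1).

Computing H_k = (kernel of ∂_k) / (image of ∂_{k+1}):

  H_1: rank ker ∂_1 − rank ∂_2 = (19 − 8) − 9 = 2, and the invariant factors of ∂_2 are all 1, so H_1 ≅ Z^2.

H_1 ≅ Z^2.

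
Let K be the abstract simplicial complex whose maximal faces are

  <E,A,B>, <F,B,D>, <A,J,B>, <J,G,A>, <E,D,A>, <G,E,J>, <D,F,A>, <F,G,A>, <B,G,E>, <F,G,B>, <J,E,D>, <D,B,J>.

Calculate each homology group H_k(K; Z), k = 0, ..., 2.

Take the total order A < B < D < E < F < G < J on the vertex set. Then K (dimension 2) consists of the simplices:

  0-simplices (7): A, B, D, E, F, G, J
  1-simplices (18): AB, AD, AE, AF, AG, AJ, BD, BE, BF, BG, BJ, DE, DF, DJ, EG, EJ, FG, GJ
  2-simplices (12): ABE, ABJ, ADE, ADF, AFG, AGJ, BDF, BDJ, BEG, BFG, DEJ, EGJ

Hence C_0 ≅ Z^7, C_1 ≅ Z^18, C_2 ≅ Z^12.

Boundary ∂_1: C_1 → C_0 is given by ∂[p,q] = [q] − [p].
As a 7×18 matrix over Z this has rank 6, with invariant factors (1,1,1,1,1,1).

Boundary ∂_2: C_2 → C_1 maps a triangle to the signed sum of its edges. For instance
  ∂ABE = BE − AE + AB,
  ∂AGJ = GJ − AJ + AG.
The 18×12 boundary matrix has rank 12 and Smith normal form diag(1,1,1,1,1,1,1,1,1,1,1,2).

Now H_k = ker ∂_k / im ∂_{k+1}, so:

  H_0: rank C_0 − rank ∂_1 = 7 − 6 = 1, and the invariant factors of ∂_1 are all 1, so H_0 ≅ Z.
  H_1: rank ker ∂_1 − rank ∂_2 = (18 − 6) − 12 = 0, and ∂_2 has invariant factor 2 > 1, so H_1 ≅ Z/2.
  H_2: rank ker ∂_2 − rank ∂_3 = (12 − 12) − 0 = 0, and there is no ∂_3, so H_2 ≅ 0.

(K is a triangulation of the real projective plane RP^2.)

H_0 = Z,  H_1 = Z/2,  H_2 = 0.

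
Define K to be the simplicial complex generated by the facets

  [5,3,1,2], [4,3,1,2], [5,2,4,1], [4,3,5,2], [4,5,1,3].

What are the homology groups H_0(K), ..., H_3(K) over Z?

We work with the vertex ordering 1 < 2 < 3 < 4 < 5. The simplices of K, each written with vertices in increasing order, are:

  0-simplices (5): [1], [2], [3], [4], [5]
  1-simplices (10): [1,2], [1,3], [1,4], [1,5], [2,3], [2,4], [2,5], [3,4], [3,5], [4,5]
  2-simplices (10): [1,2,3], [1,2,4], [1,2,5], [1,3,4], [1,3,5], [1,4,5], [2,3,4], [2,3,5], [2,4,5], [3,4,5]
  3-simplices (5): [1,2,3,4], [1,2,3,5], [1,2,4,5], [1,3,4,5], [2,3,4,5]

giving chain groups C_0 ≅ Z^5, C_1 ≅ Z^10, C_2 ≅ Z^10, C_3 ≅ Z^5.

Boundary ∂_1: C_1 → C_0 is given by ∂[p,q] = [q] − [p]. For instance
  ∂[1,5] = [5] − [1].
As a 5×10 matrix over Z this has rank 4, with invariant factors (1,1,1,1).

∂_2: C_2 → C_1 sends each 2-simplex [p,q,r] to [q,r] − [p,r] + [p,q]. For instance
  ∂[1,3,5] = [3,5] − [1,5] + [1,3],
  ∂[1,2,5] = [2,5] − [1,5] + [1,2].
The 10×10 boundary matrix has rank 6 and Smith normal form diag(1,1,1,1,1,1).

Boundary ∂_3: C_3 → C_2 sends each 3-simplex σ to the alternating sum Σ_i (−1)^i (σ with its i-th vertex removed). For instance
  ∂[1,2,4,5] = [2,4,5] − [1,4,5] + [1,2,5] − [1,2,4],
  ∂[1,2,3,4] = [2,3,4] − [1,3,4] + [1,2,4] − [1,2,3].
As a 10×5 matrix over Z this has rank 4, with invariant factors (1,1,1,1).

From H_k ≅ ker(∂_k) / im(∂_{k+1}) we obtain:

  H_0: rank C_0 − rank ∂_1 = 5 − 4 = 1, and the invariant factors of ∂_1 are all 1, so H_0 ≅ Z.
  H_1: rank ker ∂_1 − rank ∂_2 = (10 − 4) − 6 = 0, and the invariant factors of ∂_2 are all 1, so H_1 ≅ 0.
  H_2: rank ker ∂_2 − rank ∂_3 = (10 − 6) − 4 = 0, and the invariant factors of ∂_3 are all 1, so H_2 ≅ 0.
  H_3: rank ker ∂_3 − rank ∂_4 = (5 − 4) − 0 = 1, and there is no ∂_4, so H_3 ≅ Z.

H_0 ≅ Z,  H_1 = 0,  H_2 = 0,  H_3 ≅ Z.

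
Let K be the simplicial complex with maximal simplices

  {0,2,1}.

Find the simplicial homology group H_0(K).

Take the total order 0 < 1 < 2 on the vertex set. Then K (dimension 2) consists of the simplices:

  0-simplices (3): [0], [1], [2]
  1-simplices (3): [0,1], [0,2], [1,2]
  2-simplices (1): [0,1,2]

giving chain groups C_0 ≅ Z^3, C_1 ≅ Z^3, C_2 ≅ Z^1.

∂_1: C_1 → C_0 maps an edge to its endpoints' difference, ∂[p,q] = q − p.
The resulting 3×3 matrix has rank 2, and its Smith normal form has invariant factors (1,1).

Boundary ∂_2: C_2 → C_1 maps a triangle to the signed sum of its edges. For instance
  ∂[0,1,2] = [1,2] − [0,2] + [0,1].
The 3×1 boundary matrix has rank 1 and Smith normal form diag(1).

Now H_k = ker ∂_k / im ∂_{k+1}, so:

  H_0: rank C_0 − rank ∂_1 = 3 − 2 = 1, and the invariant factors of ∂_1 are all 1, so H_0 = Z.

(K is a triangulation of the 2-simplex.)

H_0 ≅ Z.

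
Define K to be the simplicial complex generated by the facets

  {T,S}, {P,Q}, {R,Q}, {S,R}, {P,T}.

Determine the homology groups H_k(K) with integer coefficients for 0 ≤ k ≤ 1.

Fix the vertex order P < Q < R < S < T and write every simplex with vertices in increasing order. Then dim K = 1 and the simplices of K are:

  0-simplices (5): P, Q, R, S, T
  1-simplices (5): PQ, PT, QR, RS, ST

Hence C_0 ≅ Z^5, C_1 ≅ Z^5.

Boundary ∂_1: C_1 → C_0 is given by ∂[p,q] = [q] − [p]. For instance
  ∂PQ = Q − P.
The resulting 5×5 matrix has rank 4, and its Smith normal form has invariant factors (1,1,1,1).

From H_k ≅ ker(∂_k) / im(∂_{k+1}) we obtain:

  H_0: rank C_0 − rank ∂_1 = 5 − 4 = 1, and the invariant factors of ∂_1 are all 1, so H_0 ≅ Z.
  H_1: rank ker ∂_1 − rank ∂_2 = (5 − 4) − 0 = 1, and there is no ∂_2, so H_1 ≅ Z.

As a check, the Euler characteristic is 5 − 5 = 0, which agrees with 1 − 1 = 0.

H_0 ≅ Z,  H_1 ≅ Z.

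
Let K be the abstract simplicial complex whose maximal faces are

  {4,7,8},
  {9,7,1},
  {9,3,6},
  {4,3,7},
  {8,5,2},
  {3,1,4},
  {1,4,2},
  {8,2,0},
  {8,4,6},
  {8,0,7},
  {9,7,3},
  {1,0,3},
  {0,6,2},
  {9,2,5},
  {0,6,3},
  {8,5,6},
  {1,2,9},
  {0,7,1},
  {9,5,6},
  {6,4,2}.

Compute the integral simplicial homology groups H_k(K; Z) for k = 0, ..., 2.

H_0 ≅ Z,  H_1 ≅ Z ⊕ Z/2Z,  H_2 = 0.

Take the total order 0 < 1 < 2 < 3 < 4 < 5 < 6 < 7 < 8 < 9 on the vertex set. Then K (dimension 2) consists of the simplices:

  0-simplices (10): [0], [1], [2], [3], [4], [5], [6], [7], [8], [9]
  1-simplices (30): (30 of them)
  2-simplices (20): (20 of them)

Hence C_0 ≅ Z^10, C_1 ≅ Z^30, C_2 ≅ Z^20.

The boundary map ∂_1: C_1 → C_0 sends each edge [p,q] (with p < q) to q − p.
The 10×30 boundary matrix has rank 9 and Smith normal form diag(1,1,1,1,1,1,1,1,1).

The boundary map ∂_2: C_2 → C_1 maps a triangle to the signed sum of its edges. For instance
  ∂[2,5,9] = [5,9] − [2,9] + [2,5],
  ∂[5,6,9] = [6,9] − [5,9] + [5,6].
This gives a 30×20 integer matrix of rank 20; reducing to Smith normal form yields diagonal entries (1,1,1,1,1,1,1,1,1,1,1,1,1,1,1,1,1,1,1,2).

Now H_k = ker ∂_k / im ∂_{k+1}, so:

  H_0: rank C_0 − rank ∂_1 = 10 − 9 = 1, and the invariant factors of ∂_1 are all 1, so H_0 = Z.
  H_1: rank ker ∂_1 − rank ∂_2 = (30 − 9) − 20 = 1, and ∂_2 has invariant factor 2 > 1, so H_1 = Z ⊕ Z/2Z.
  H_2: rank ker ∂_2 − rank ∂_3 = (20 − 20) − 0 = 0, and there is no ∂_3, so H_2 = 0.

(K is a triangulation of the Klein bottle.)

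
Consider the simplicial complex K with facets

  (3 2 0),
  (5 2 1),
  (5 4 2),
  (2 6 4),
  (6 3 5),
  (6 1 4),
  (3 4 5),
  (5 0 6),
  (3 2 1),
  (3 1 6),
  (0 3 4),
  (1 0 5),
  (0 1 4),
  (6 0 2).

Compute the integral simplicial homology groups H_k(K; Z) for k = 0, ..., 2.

We work with the vertex ordering 0 < 1 < 2 < 3 < 4 < 5 < 6. The simplices of K, each written with vertices in increasing order, are:

  0-simplices (7): [0], [1], [2], [3], [4], [5], [6]
  1-simplices (21): [0,1], [0,2], [0,3], [0,4], [0,5], [0,6], [1,2], [1,3], [1,4], [1,5], [1,6], [2,3], [2,4], [2,5], [2,6], [3,4], [3,5], [3,6], [4,5], [4,6], [5,6]
  2-simplices (14): [0,1,4], [0,1,5], [0,2,3], [0,2,6], [0,3,4], [0,5,6], [1,2,3], [1,2,5], [1,3,6], [1,4,6], [2,4,5], [2,4,6], [3,4,5], [3,5,6]

Hence C_0 ≅ Z^7, C_1 ≅ Z^21, C_2 ≅ Z^14.

Boundary ∂_1: C_1 → C_0 sends each edge [p,q] (with p < q) to q − p.
The 7×21 boundary matrix has rank 6 and Smith normal form diag(1,1,1,1,1,1).

The boundary map ∂_2: C_2 → C_1 maps a triangle to the signed sum of its edges. For instance
  ∂[2,4,5] = [4,5] − [2,5] + [2,4],
  ∂[1,3,6] = [3,6] − [1,6] + [1,3].
The 21×14 boundary matrix has rank 13 and Smith normal form diag(1,1,1,1,1,1,1,1,1,1,1,1,1).

Reading off H_k = ker ∂_k / im ∂_{k+1}:

  H_0: rank C_0 − rank ∂_1 = 7 − 6 = 1, and the invariant factors of ∂_1 are all 1, so H_0 = Z.
  H_1: rank ker ∂_1 − rank ∂_2 = (21 − 6) − 13 = 2, and the invariant factors of ∂_2 are all 1, so H_1 = Z^2.
  H_2: rank ker ∂_2 − rank ∂_3 = (14 − 13) − 0 = 1, and there is no ∂_3, so H_2 = Z.

(K is a triangulation of the torus T^2.)

H_0 = Z,  H_1 = Z^2,  H_2 = Z.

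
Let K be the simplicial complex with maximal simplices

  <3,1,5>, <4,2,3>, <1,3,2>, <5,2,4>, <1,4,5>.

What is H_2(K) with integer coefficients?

Order the vertices as 1 < 2 < 3 < 4 < 5. Listing each simplex with vertices in this order, K has dimension 2 with simplices:

  0-simplices (5): [1], [2], [3], [4], [5]
  1-simplices (10): [1,2], [1,3], [1,4], [1,5], [2,3], [2,4], [2,5], [3,4], [3,5], [4,5]
  2-simplices (5): [1,2,3], [1,3,5], [1,4,5], [2,3,4], [2,4,5]

so the chain groups are C_0 ≅ Z^5, C_1 ≅ Z^10, C_2 ≅ Z^5.

Boundary ∂_1: C_1 → C_0 maps an edge to its endpoints' difference, ∂[p,q] = q − p. For instance
  ∂[1,4] = [4] − [1].
As a 5×10 matrix over Z this has rank 4, with invariant factors (1,1,1,1).

The boundary map ∂_2: C_2 → C_1 sends each 2-simplex [p,q,r] to [q,r] − [p,r] + [p,q]. For instance
  ∂[2,3,4] = [3,4] − [2,4] + [2,3],
  ∂[2,4,5] = [4,5] − [2,5] + [2,4].
The 10×5 boundary matrix has rank 5 and Smith normal form diag(1,1,1,1,1).

Reading off H_k = ker ∂_k / im ∂_{k+1}:

  H_2: rank ker ∂_2 − rank ∂_3 = (5 − 5) − 0 = 0, and there is no ∂_3, so H_2 = 0.

H_2 ≅ 0.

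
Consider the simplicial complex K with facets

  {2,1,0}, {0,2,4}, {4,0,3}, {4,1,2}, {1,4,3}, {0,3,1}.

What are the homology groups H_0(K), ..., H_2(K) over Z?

Take the total order 0 < 1 < 2 < 3 < 4 on the vertex set. Then K (dimension 2) consists of the simplices:

  0-simplices (5): [0], [1], [2], [3], [4]
  1-simplices (9): [0,1], [0,2], [0,3], [0,4], [1,2], [1,3], [1,4], [2,4], [3,4]
  2-simplices (6): [0,1,2], [0,1,3], [0,2,4], [0,3,4], [1,2,4], [1,3,4]

giving chain groups C_0 ≅ Z^5, C_1 ≅ Z^9, C_2 ≅ Z^6.

The boundary map ∂_1: C_1 → C_0 maps an edge to its endpoints' difference, ∂[p,q] = q − p. For instance
  ∂[0,4] = [4] − [0].
The resulting 5×9 matrix has rank 4, and its Smith normal form has invariant factors (1,1,1,1).

∂_2: C_2 → C_1 maps a triangle to the signed sum of its edges. For instance
  ∂[0,1,2] = [1,2] − [0,2] + [0,1],
  ∂[0,2,4] = [2,4] − [0,4] + [0,2].
This gives a 9×6 integer matrix of rank 5; reducing to Smith normal form yields diagonal entries (1,1,1,1,1).

Now H_k = ker ∂_k / im ∂_{k+1}, so:

  H_0: rank C_0 − rank ∂_1 = 5 − 4 = 1, and the invariant factors of ∂_1 are all 1, so H_0 = Z.
  H_1: rank ker ∂_1 − rank ∂_2 = (9 − 4) − 5 = 0, and the invariant factors of ∂_2 are all 1, so H_1 = 0.
  H_2: rank ker ∂_2 − rank ∂_3 = (6 − 5) − 0 = 1, and there is no ∂_3, so H_2 = Z.

(K is a triangulation of the 2-sphere S^2.)

H_0 = Z,  H_1 = 0,  H_2 = Z.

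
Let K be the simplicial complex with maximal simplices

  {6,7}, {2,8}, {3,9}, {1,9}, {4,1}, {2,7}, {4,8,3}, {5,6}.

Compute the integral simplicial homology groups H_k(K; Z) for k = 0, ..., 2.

Fix the vertex order 1 < 2 < 3 < 4 < 5 < 6 < 7 < 8 < 9 and write every simplex with vertices in increasing order. Then dim K = 2 and the simplices of K are:

  0-simplices (9): [1], [2], [3], [4], [5], [6], [7], [8], [9]
  1-simplices (10): [1,4], [1,9], [2,7], [2,8], [3,4], [3,8], [3,9], [4,8], [5,6], [6,7]
  2-simplices (1): [3,4,8]

giving chain groups C_0 ≅ Z^9, C_1 ≅ Z^10, C_2 ≅ Z^1.

Boundary ∂_1: C_1 → C_0 sends each edge [p,q] (with p < q) to q − p.
This gives a 9×10 integer matrix of rank 8; reducing to Smith normal form yields diagonal entries (1,1,1,1,1,1,1,1).

The boundary map ∂_2: C_2 → C_1 sends each 2-simplex [p,q,r] to [q,r] − [p,r] + [p,q]. For instance
  ∂[3,4,8] = [4,8] − [3,8] + [3,4].
The resulting 10×1 matrix has rank 1, and its Smith normal form has invariant factors (1).

From H_k ≅ ker(∂_k) / im(∂_{k+1}) we obtain:

  H_0: rank C_0 − rank ∂_1 = 9 − 8 = 1, and the invariant factors of ∂_1 are all 1, so H_0 ≅ Z.
  H_1: rank ker ∂_1 − rank ∂_2 = (10 − 8) − 1 = 1, and the invariant factors of ∂_2 are all 1, so H_1 ≅ Z.
  H_2: rank ker ∂_2 − rank ∂_3 = (1 − 1) − 0 = 0, and there is no ∂_3, so H_2 ≅ 0.

As a check, the Euler characteristic is 9 − 10 + 1 = 0, which agrees with 1 − 1 + 0 = 0.

H_0 ≅ Z,  H_1 ≅ Z,  H_2 = 0.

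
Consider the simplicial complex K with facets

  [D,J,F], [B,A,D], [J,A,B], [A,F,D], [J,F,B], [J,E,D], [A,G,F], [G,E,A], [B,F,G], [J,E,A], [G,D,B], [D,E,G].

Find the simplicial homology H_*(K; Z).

H_0 = Z,  H_1 = Z/2,  H_2 = 0.

Fix the vertex order A < B < D < E < F < G < J and write every simplex with vertices in increasing order. Then dim K = 2 and the simplices of K are:

  0-simplices (7): A, B, D, E, F, G, J
  1-simplices (18): AB, AD, AE, AF, AG, AJ, BD, BF, BG, BJ, DE, DF, DG, DJ, EG, EJ, FG, FJ
  2-simplices (12): ABD, ABJ, ADF, AEG, AEJ, AFG, BDG, BFG, BFJ, DEG, DEJ, DFJ

giving chain groups C_0 ≅ Z^7, C_1 ≅ Z^18, C_2 ≅ Z^12.

∂_1: C_1 → C_0 maps an edge to its endpoints' difference, ∂[p,q] = q − p.
The resulting 7×18 matrix has rank 6, and its Smith normal form has invariant factors (1,1,1,1,1,1).

The boundary map ∂_2: C_2 → C_1 sends each 2-simplex [p,q,r] to [q,r] − [p,r] + [p,q]. For instance
  ∂ABD = BD − AD + AB,
  ∂BDG = DG − BG + BD.
This gives a 18×12 integer matrix of rank 12; reducing to Smith normal form yields diagonal entries (1,1,1,1,1,1,1,1,1,1,1,2).

Now H_k = ker ∂_k / im ∂_{k+1}, so:

  H_0: rank C_0 − rank ∂_1 = 7 − 6 = 1, and the invariant factors of ∂_1 are all 1, so H_0 = Z.
  H_1: rank ker ∂_1 − rank ∂_2 = (18 − 6) − 12 = 0, and ∂_2 has invariant factor 2 > 1, so H_1 = Z/2.
  H_2: rank ker ∂_2 − rank ∂_3 = (12 − 12) − 0 = 0, and there is no ∂_3, so H_2 = 0.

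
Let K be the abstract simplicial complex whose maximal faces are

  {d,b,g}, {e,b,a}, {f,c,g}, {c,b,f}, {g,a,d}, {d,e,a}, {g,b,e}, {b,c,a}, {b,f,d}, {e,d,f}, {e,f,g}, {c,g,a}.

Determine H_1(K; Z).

Order the vertices as a < b < c < d < e < f < g. Listing each simplex with vertices in this order, K has dimension 2 with simplices:

  0-simplices (7): a, b, c, d, e, f, g
  1-simplices (18): ab, ac, ad, ae, ag, bc, bd, be, bf, bg, cf, cg, de, df, dg, ef, eg, fg
  2-simplices (12): abc, abe, acg, ade, adg, bcf, bdf, bdg, beg, cfg, def, efg

giving chain groups C_0 ≅ Z^7, C_1 ≅ Z^18, C_2 ≅ Z^12.

The boundary map ∂_1: C_1 → C_0 maps an edge to its endpoints' difference, ∂[p,q] = q − p. For instance
  ∂cg = g − c.
The resulting 7×18 matrix has rank 6, and its Smith normal form has invariant factors (1,1,1,1,1,1).

∂_2: C_2 → C_1 sends each 2-simplex [p,q,r] to [q,r] − [p,r] + [p,q]. For instance
  ∂cfg = fg − cg + cf,
  ∂efg = fg − eg + ef.
This gives a 18×12 integer matrix of rank 12; reducing to Smith normal form yields diagonal entries (1,1,1,1,1,1,1,1,1,1,1,2).

Computing H_k = (kernel of ∂_k) / (image of ∂_{k+1}):

  H_1: rank ker ∂_1 − rank ∂_2 = (18 − 6) − 12 = 0, and ∂_2 has invariant factor 2 > 1, so H_1 = Z/2.

H_1 ≅ Z/2.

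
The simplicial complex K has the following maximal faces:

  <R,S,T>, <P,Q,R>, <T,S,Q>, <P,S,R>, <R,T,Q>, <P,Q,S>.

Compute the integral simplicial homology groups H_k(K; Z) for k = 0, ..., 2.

H_0 ≅ Z,  H_1 = 0,  H_2 ≅ Z.

Fix the vertex order P < Q < R < S < T and write every simplex with vertices in increasing order. Then dim K = 2 and the simplices of K are:

  0-simplices (5): P, Q, R, S, T
  1-simplices (9): PQ, PR, PS, QR, QS, QT, RS, RT, ST
  2-simplices (6): PQR, PQS, PRS, QRT, QST, RST

Hence C_0 ≅ Z^5, C_1 ≅ Z^9, C_2 ≅ Z^6.

Boundary ∂_1: C_1 → C_0 is given by ∂[p,q] = [q] − [p]. For instance
  ∂RS = S − R.
The resulting 5×9 matrix has rank 4, and its Smith normal form has invariant factors (1,1,1,1).

∂_2: C_2 → C_1 sends each 2-simplex [p,q,r] to [q,r] − [p,r] + [p,q]. For instance
  ∂PQR = QR − PR + PQ,
  ∂PQS = QS − PS + PQ.
As a 9×6 matrix over Z this has rank 5, with invariant factors (1,1,1,1,1).

From H_k ≅ ker(∂_k) / im(∂_{k+1}) we obtain:

  H_0: rank C_0 − rank ∂_1 = 5 − 4 = 1, and the invariant factors of ∂_1 are all 1, so H_0 = Z.
  H_1: rank ker ∂_1 − rank ∂_2 = (9 − 4) − 5 = 0, and the invariant factors of ∂_2 are all 1, so H_1 = 0.
  H_2: rank ker ∂_2 − rank ∂_3 = (6 − 5) − 0 = 1, and there is no ∂_3, so H_2 = Z.

As a check, the Euler characteristic is 5 − 9 + 6 = 2, which agrees with 1 − 0 + 1 = 2.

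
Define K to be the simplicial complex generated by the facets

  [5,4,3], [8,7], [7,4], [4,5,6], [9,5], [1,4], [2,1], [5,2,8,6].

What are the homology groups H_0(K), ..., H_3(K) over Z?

Order the vertices as 1 < 2 < 3 < 4 < 5 < 6 < 7 < 8 < 9. Listing each simplex with vertices in this order, K has dimension 3 with simplices:

  0-simplices (9): [1], [2], [3], [4], [5], [6], [7], [8], [9]
  1-simplices (15): [1,2], [1,4], [2,5], [2,6], [2,8], [3,4], [3,5], [4,5], [4,6], [4,7], [5,6], [5,8], [5,9], [6,8], [7,8]
  2-simplices (6): [2,5,6], [2,5,8], [2,6,8], [3,4,5], [4,5,6], [5,6,8]
  3-simplices (1): [2,5,6,8]

Hence C_0 ≅ Z^9, C_1 ≅ Z^15, C_2 ≅ Z^6, C_3 ≅ Z^1.

∂_1: C_1 → C_0 maps an edge to its endpoints' difference, ∂[p,q] = q − p. For instance
  ∂[1,2] = [2] − [1].
The resulting 9×15 matrix has rank 8, and its Smith normal form has invariant factors (1,1,1,1,1,1,1,1).

∂_2: C_2 → C_1 sends each 2-simplex [p,q,r] to [q,r] − [p,r] + [p,q]. For instance
  ∂[3,4,5] = [4,5] − [3,5] + [3,4],
  ∂[2,5,6] = [5,6] − [2,6] + [2,5].
The 15×6 boundary matrix has rank 5 and Smith normal form diag(1,1,1,1,1).

The boundary map ∂_3: C_3 → C_2 sends each 3-simplex σ to the alternating sum Σ_i (−1)^i (σ with its i-th vertex removed). For instance
  ∂[2,5,6,8] = [5,6,8] − [2,6,8] + [2,5,8] − [2,5,6].
As a 6×1 matrix over Z this has rank 1, with invariant factors (1).

Now H_k = ker ∂_k / im ∂_{k+1}, so:

  H_0: rank C_0 − rank ∂_1 = 9 − 8 = 1, and the invariant factors of ∂_1 are all 1, so H_0 ≅ Z.
  H_1: rank ker ∂_1 − rank ∂_2 = (15 − 8) − 5 = 2, and the invariant factors of ∂_2 are all 1, so H_1 ≅ Z^2.
  H_2: rank ker ∂_2 − rank ∂_3 = (6 − 5) − 1 = 0, and the invariant factors of ∂_3 are all 1, so H_2 ≅ 0.
  H_3: rank ker ∂_3 − rank ∂_4 = (1 − 1) − 0 = 0, and there is no ∂_4, so H_3 ≅ 0.

H_0 = Z,  H_1 = Z^2,  H_2 = 0,  H_3 = 0.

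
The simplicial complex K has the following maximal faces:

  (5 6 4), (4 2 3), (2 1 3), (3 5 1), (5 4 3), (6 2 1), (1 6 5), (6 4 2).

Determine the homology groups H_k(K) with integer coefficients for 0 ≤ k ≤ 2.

H_0 ≅ Z,  H_1 = 0,  H_2 ≅ Z.

We work with the vertex ordering 1 < 2 < 3 < 4 < 5 < 6. The simplices of K, each written with vertices in increasing order, are:

  0-simplices (6): [1], [2], [3], [4], [5], [6]
  1-simplices (12): [1,2], [1,3], [1,5], [1,6], [2,3], [2,4], [2,6], [3,4], [3,5], [4,5], [4,6], [5,6]
  2-simplices (8): [1,2,3], [1,2,6], [1,3,5], [1,5,6], [2,3,4], [2,4,6], [3,4,5], [4,5,6]

giving chain groups C_0 ≅ Z^6, C_1 ≅ Z^12, C_2 ≅ Z^8.

Boundary ∂_1: C_1 → C_0 maps an edge to its endpoints' difference, ∂[p,q] = q − p. For instance
  ∂[2,4] = [4] − [2].
This gives a 6×12 integer matrix of rank 5; reducing to Smith normal form yields diagonal entries (1,1,1,1,1).

The boundary map ∂_2: C_2 → C_1 maps a triangle to the signed sum of its edges. For instance
  ∂[2,4,6] = [4,6] − [2,6] + [2,4],
  ∂[2,3,4] = [3,4] − [2,4] + [2,3].
The resulting 12×8 matrix has rank 7, and its Smith normal form has invariant factors (1,1,1,1,1,1,1).

Now H_k = ker ∂_k / im ∂_{k+1}, so:

  H_0: rank C_0 − rank ∂_1 = 6 − 5 = 1, and the invariant factors of ∂_1 are all 1, so H_0 ≅ Z.
  H_1: rank ker ∂_1 − rank ∂_2 = (12 − 5) − 7 = 0, and the invariant factors of ∂_2 are all 1, so H_1 ≅ 0.
  H_2: rank ker ∂_2 − rank ∂_3 = (8 − 7) − 0 = 1, and there is no ∂_3, so H_2 ≅ Z.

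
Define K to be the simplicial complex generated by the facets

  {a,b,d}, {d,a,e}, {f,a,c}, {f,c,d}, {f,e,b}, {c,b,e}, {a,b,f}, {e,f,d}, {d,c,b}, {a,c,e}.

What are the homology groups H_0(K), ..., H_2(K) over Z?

Order the vertices as a < b < c < d < e < f. Listing each simplex with vertices in this order, K has dimension 2 with simplices:

  0-simplices (6): a, b, c, d, e, f
  1-simplices (15): ab, ac, ad, ae, af, bc, bd, be, bf, cd, ce, cf, de, df, ef
  2-simplices (10): abd, abf, ace, acf, ade, bcd, bce, bef, cdf, def

Hence C_0 ≅ Z^6, C_1 ≅ Z^15, C_2 ≅ Z^10.

∂_1: C_1 → C_0 sends each edge [p,q] (with p < q) to q − p.
As a 6×15 matrix over Z this has rank 5, with invariant factors (1,1,1,1,1).

Boundary ∂_2: C_2 → C_1 acts by ∂[p,q,r] = [q,r] − [p,r] + [p,q]. For instance
  ∂cdf = df − cf + cd,
  ∂abd = bd − ad + ab.
The 15×10 boundary matrix has rank 10 and Smith normal form diag(1,1,1,1,1,1,1,1,1,2).

Now H_k = ker ∂_k / im ∂_{k+1}, so:

  H_0: rank C_0 − rank ∂_1 = 6 − 5 = 1, and the invariant factors of ∂_1 are all 1, so H_0 = Z.
  H_1: rank ker ∂_1 − rank ∂_2 = (15 − 5) − 10 = 0, and ∂_2 has invariant factor 2 > 1, so H_1 = Z/2.
  H_2: rank ker ∂_2 − rank ∂_3 = (10 − 10) − 0 = 0, and there is no ∂_3, so H_2 = 0.

As a check, the Euler characteristic is 6 − 15 + 10 = 1, which agrees with 1 − 0 + 0 = 1.
(K is a triangulation of the real projective plane RP^2.)

H_0 = Z,  H_1 = Z/2,  H_2 = 0.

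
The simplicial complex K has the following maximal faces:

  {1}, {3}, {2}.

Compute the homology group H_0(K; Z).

H_0 ≅ Z^3.

Take the total order 1 < 2 < 3 on the vertex set. Then K (dimension 0) consists of the simplices:

  0-simplices (3): [1], [2], [3]

so the chain groups are C_0 ≅ Z^3.

From H_k ≅ ker(∂_k) / im(∂_{k+1}) we obtain:

  H_0: rank C_0 − rank ∂_1 = 3 − 0 = 3, and there is no ∂_1, so H_0 = Z^3.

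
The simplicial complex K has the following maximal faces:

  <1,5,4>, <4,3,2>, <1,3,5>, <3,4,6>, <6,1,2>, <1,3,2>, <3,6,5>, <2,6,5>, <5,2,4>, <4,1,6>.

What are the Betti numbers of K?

b_0 = 1, b_1 = 0, b_2 = 0.

Order the vertices as 1 < 2 < 3 < 4 < 5 < 6. Listing each simplex with vertices in this order, K has dimension 2 with simplices:

  0-simplices (6): [1], [2], [3], [4], [5], [6]
  1-simplices (15): [1,2], [1,3], [1,4], [1,5], [1,6], [2,3], [2,4], [2,5], [2,6], [3,4], [3,5], [3,6], [4,5], [4,6], [5,6]
  2-simplices (10): [1,2,3], [1,2,6], [1,3,5], [1,4,5], [1,4,6], [2,3,4], [2,4,5], [2,5,6], [3,4,6], [3,5,6]

so the chain groups are C_0 ≅ Z^6, C_1 ≅ Z^15, C_2 ≅ Z^10.

Boundary ∂_1: C_1 → C_0 maps an edge to its endpoints' difference, ∂[p,q] = q − p. For instance
  ∂[2,4] = [4] − [2].
The 6×15 boundary matrix has rank 5 and Smith normal form diag(1,1,1,1,1).

∂_2: C_2 → C_1 acts by ∂[p,q,r] = [q,r] − [p,r] + [p,q]. For instance
  ∂[1,2,6] = [2,6] − [1,6] + [1,2],
  ∂[1,4,6] = [4,6] − [1,6] + [1,4].
As a 15×10 matrix over Z this has rank 10, with invariant factors (1,1,1,1,1,1,1,1,1,2).

Computing H_k = (kernel of ∂_k) / (image of ∂_{k+1}):

  H_0: rank C_0 − rank ∂_1 = 6 − 5 = 1, and the invariant factors of ∂_1 are all 1, so H_0 = Z.
  H_1: rank ker ∂_1 − rank ∂_2 = (15 − 5) − 10 = 0, and ∂_2 has invariant factor 2 > 1, so H_1 = Z/2Z.
  H_2: rank ker ∂_2 − rank ∂_3 = (10 − 10) − 0 = 0, and there is no ∂_3, so H_2 = 0.

Hence the Betti numbers are b_0 = 1, b_1 = 0, b_2 = 0.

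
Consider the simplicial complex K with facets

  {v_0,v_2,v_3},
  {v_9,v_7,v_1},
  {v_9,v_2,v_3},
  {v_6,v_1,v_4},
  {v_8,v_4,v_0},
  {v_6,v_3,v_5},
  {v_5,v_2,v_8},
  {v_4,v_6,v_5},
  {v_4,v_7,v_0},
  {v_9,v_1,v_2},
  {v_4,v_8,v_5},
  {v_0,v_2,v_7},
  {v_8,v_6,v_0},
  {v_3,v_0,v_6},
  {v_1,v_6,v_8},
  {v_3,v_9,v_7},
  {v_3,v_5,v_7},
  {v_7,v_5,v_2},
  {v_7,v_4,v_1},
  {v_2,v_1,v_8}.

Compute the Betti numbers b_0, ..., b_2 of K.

Fix the vertex order v_0 < v_1 < v_2 < v_3 < v_4 < v_5 < v_6 < v_7 < v_8 < v_9 and write every simplex with vertices in increasing order. Then dim K = 2 and the simplices of K are:

  0-simplices (10): [v_0], [v_1], [v_2], [v_3], [v_4], [v_5], [v_6], [v_7], [v_8], [v_9]
  1-simplices (30): (30 of them)
  2-simplices (20): (20 of them)

giving chain groups C_0 ≅ Z^10, C_1 ≅ Z^30, C_2 ≅ Z^20.

The boundary map ∂_1: C_1 → C_0 is given by ∂[p,q] = [q] − [p].
The resulting 10×30 matrix has rank 9, and its Smith normal form has invariant factors (1,1,1,1,1,1,1,1,1).

∂_2: C_2 → C_1 acts by ∂[p,q,r] = [q,r] − [p,r] + [p,q]. For instance
  ∂[v_4,v_5,v_8] = [v_5,v_8] − [v_4,v_8] + [v_4,v_5],
  ∂[v_1,v_2,v_9] = [v_2,v_9] − [v_1,v_9] + [v_1,v_2].
The 30×20 boundary matrix has rank 20 and Smith normal form diag(1,1,1,1,1,1,1,1,1,1,1,1,1,1,1,1,1,1,1,2).

Now H_k = ker ∂_k / im ∂_{k+1}, so:

  H_0: rank C_0 − rank ∂_1 = 10 − 9 = 1, and the invariant factors of ∂_1 are all 1, so H_0 ≅ Z.
  H_1: rank ker ∂_1 − rank ∂_2 = (30 − 9) − 20 = 1, and ∂_2 has invariant factor 2 > 1, so H_1 ≅ Z ⊕ Z/2Z.
  H_2: rank ker ∂_2 − rank ∂_3 = (20 − 20) − 0 = 0, and there is no ∂_3, so H_2 ≅ 0.

(K is a triangulation of the Klein bottle.)

Hence the Betti numbers are b_0 = 1, b_1 = 1, b_2 = 0.

b_0 = 1, b_1 = 1, b_2 = 0.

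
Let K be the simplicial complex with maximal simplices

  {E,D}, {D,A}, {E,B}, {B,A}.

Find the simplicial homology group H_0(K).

Order the vertices as A < B < D < E. Listing each simplex with vertices in this order, K has dimension 1 with simplices:

  0-simplices (4): A, B, D, E
  1-simplices (4): AB, AD, BE, DE

so the chain groups are C_0 ≅ Z^4, C_1 ≅ Z^4.

The boundary map ∂_1: C_1 → C_0 maps an edge to its endpoints' difference, ∂[p,q] = q − p.
This gives a 4×4 integer matrix of rank 3; reducing to Smith normal form yields diagonal entries (1,1,1).

From H_k ≅ ker(∂_k) / im(∂_{k+1}) we obtain:

  H_0: rank C_0 − rank ∂_1 = 4 − 3 = 1, and the invariant factors of ∂_1 are all 1, so H_0 ≅ Z.

H_0 ≅ Z.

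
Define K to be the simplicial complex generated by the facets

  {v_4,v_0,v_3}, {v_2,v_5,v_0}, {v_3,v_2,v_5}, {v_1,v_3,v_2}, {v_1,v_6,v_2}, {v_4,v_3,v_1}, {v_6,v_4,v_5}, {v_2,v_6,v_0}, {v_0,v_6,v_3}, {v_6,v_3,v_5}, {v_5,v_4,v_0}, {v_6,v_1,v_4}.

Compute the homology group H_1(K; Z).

Take the total order v_0 < v_1 < v_2 < v_3 < v_4 < v_5 < v_6 on the vertex set. Then K (dimension 2) consists of the simplices:

  0-simplices (7): [v_0], [v_1], [v_2], [v_3], [v_4], [v_5], [v_6]
  1-simplices (18): (18 of them)
  2-simplices (12): (12 of them)

giving chain groups C_0 ≅ Z^7, C_1 ≅ Z^18, C_2 ≅ Z^12.

Boundary ∂_1: C_1 → C_0 sends each edge [p,q] (with p < q) to q − p. For instance
  ∂[v_3,v_6] = [v_6] − [v_3].
The 7×18 boundary matrix has rank 6 and Smith normal form diag(1,1,1,1,1,1).

Boundary ∂_2: C_2 → C_1 acts by ∂[p,q,r] = [q,r] − [p,r] + [p,q]. For instance
  ∂[v_2,v_3,v_5] = [v_3,v_5] − [v_2,v_5] + [v_2,v_3],
  ∂[v_4,v_5,v_6] = [v_5,v_6] − [v_4,v_6] + [v_4,v_5].
As a 18×12 matrix over Z this has rank 12, with invariant factors (1,1,1,1,1,1,1,1,1,1,1,2).

Reading off H_k = ker ∂_k / im ∂_{k+1}:

  H_1: rank ker ∂_1 − rank ∂_2 = (18 − 6) − 12 = 0, and ∂_2 has invariant factor 2 > 1, so H_1 = Z/2.

H_1 = Z/2.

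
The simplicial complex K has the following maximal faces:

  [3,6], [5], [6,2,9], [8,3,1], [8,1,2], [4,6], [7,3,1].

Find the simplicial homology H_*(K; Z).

Take the total order 1 < 2 < 3 < 4 < 5 < 6 < 7 < 8 < 9 on the vertex set. Then K (dimension 2) consists of the simplices:

  0-simplices (9): [1], [2], [3], [4], [5], [6], [7], [8], [9]
  1-simplices (12): [1,2], [1,3], [1,7], [1,8], [2,6], [2,8], [2,9], [3,6], [3,7], [3,8], [4,6], [6,9]
  2-simplices (4): [1,2,8], [1,3,7], [1,3,8], [2,6,9]

giving chain groups C_0 ≅ Z^9, C_1 ≅ Z^12, C_2 ≅ Z^4.

Boundary ∂_1: C_1 → C_0 is given by ∂[p,q] = [q] − [p].
The 9×12 boundary matrix has rank 7 and Smith normal form diag(1,1,1,1,1,1,1).

∂_2: C_2 → C_1 maps a triangle to the signed sum of its edges. For instance
  ∂[1,2,8] = [2,8] − [1,8] + [1,2],
  ∂[1,3,7] = [3,7] − [1,7] + [1,3].
As a 12×4 matrix over Z this has rank 4, with invariant factors (1,1,1,1).

Computing H_k = (kernel of ∂_k) / (image of ∂_{k+1}):

  H_0: rank C_0 − rank ∂_1 = 9 − 7 = 2, and the invariant factors of ∂_1 are all 1, so H_0 ≅ Z^2.
  H_1: rank ker ∂_1 − rank ∂_2 = (12 − 7) − 4 = 1, and the invariant factors of ∂_2 are all 1, so H_1 ≅ Z.
  H_2: rank ker ∂_2 − rank ∂_3 = (4 − 4) − 0 = 0, and there is no ∂_3, so H_2 ≅ 0.

As a check, the Euler characteristic is 9 − 12 + 4 = 1, which agrees with 2 − 1 + 0 = 1.

H_0 = Z^2,  H_1 = Z,  H_2 = 0.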